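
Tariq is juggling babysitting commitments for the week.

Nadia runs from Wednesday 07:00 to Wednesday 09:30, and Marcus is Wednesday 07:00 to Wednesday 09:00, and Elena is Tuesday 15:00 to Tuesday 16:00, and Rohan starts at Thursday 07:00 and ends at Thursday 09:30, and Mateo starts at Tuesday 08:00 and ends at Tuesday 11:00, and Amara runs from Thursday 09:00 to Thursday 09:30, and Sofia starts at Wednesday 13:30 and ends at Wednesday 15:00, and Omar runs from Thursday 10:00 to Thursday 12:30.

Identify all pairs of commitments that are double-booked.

Sorted by start: Mateo, Elena, Marcus, Nadia, Sofia, Rohan, Amara, Omar.
Elena starts after Mateo ends, so nothing later overlaps Mateo either.
Marcus starts after Elena ends, so nothing later overlaps Elena either.
Nadia starts before Marcus ends → Marcus and Nadia overlap.
Sofia starts after Marcus ends, so nothing later overlaps Marcus either.
Sofia starts after Nadia ends, so nothing later overlaps Nadia either.
Rohan starts after Sofia ends, so nothing later overlaps Sofia either.
Amara starts before Rohan ends → Rohan and Amara overlap.
Omar starts after Rohan ends.
Omar starts after Amara ends.

Amara & Rohan, Marcus & Nadia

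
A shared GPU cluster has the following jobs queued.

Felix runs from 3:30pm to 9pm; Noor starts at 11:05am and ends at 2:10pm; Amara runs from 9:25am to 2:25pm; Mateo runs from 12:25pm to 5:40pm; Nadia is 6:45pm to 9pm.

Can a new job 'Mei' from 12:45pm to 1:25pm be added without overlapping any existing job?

Amara: starts 9:25am before Mei ends 1:25pm, and ends 2:25pm after Mei starts 12:45pm → overlap.
Noor: starts 11:05am before Mei ends 1:25pm, and ends 2:10pm after Mei starts 12:45pm → overlap.
Mateo: starts 12:25pm before Mei ends 1:25pm, and ends 5:40pm after Mei starts 12:45pm → overlap.
Felix: starts 3:30pm at or after Mei ends 1:25pm → clear.
Nadia: starts 6:45pm at or after Mei ends 1:25pm → clear.
Mei overlaps Mateo, Amara, Noor.

No — it overlaps Amara, Mateo, Noor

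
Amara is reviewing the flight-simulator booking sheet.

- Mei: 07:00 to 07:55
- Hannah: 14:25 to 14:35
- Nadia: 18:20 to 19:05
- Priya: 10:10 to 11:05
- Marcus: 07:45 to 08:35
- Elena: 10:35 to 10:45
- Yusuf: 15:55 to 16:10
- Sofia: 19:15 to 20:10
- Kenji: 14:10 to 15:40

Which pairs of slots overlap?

Two intervals overlap when each starts before the other ends.
Sorted by start: Mei, Marcus, Priya, Elena, Kenji, Hannah, Yusuf, Nadia, Sofia.
Marcus starts before Mei ends → Mei and Marcus overlap.
Priya starts after Mei ends, so Mei has no further overlaps.
Priya starts after Marcus ends, so Marcus has no further overlaps.
Elena starts before Priya ends → Priya and Elena overlap.
Kenji starts after Priya ends, so Priya has no further overlaps.
Kenji starts after Elena ends, so Elena has no further overlaps.
Hannah starts before Kenji ends → Kenji and Hannah overlap.
Yusuf starts after Kenji ends, so Kenji has no further overlaps.
Yusuf starts after Hannah ends, so Hannah has no further overlaps.
Nadia starts after Yusuf ends, so Yusuf has no further overlaps.
Sofia starts after Nadia ends.

Elena & Priya, Hannah & Kenji, Marcus & Mei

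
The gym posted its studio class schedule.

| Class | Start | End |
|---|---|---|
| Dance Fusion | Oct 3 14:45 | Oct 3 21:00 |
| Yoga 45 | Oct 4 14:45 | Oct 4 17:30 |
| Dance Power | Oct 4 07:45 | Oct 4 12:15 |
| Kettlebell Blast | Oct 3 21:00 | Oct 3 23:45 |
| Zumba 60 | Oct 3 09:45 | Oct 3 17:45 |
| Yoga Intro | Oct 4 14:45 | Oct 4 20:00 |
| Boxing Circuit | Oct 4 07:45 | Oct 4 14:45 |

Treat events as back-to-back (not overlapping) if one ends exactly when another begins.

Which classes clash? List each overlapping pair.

Boxing Circuit & Dance Power, Dance Fusion & Zumba 60, Yoga 45 & Yoga Intro

Sorted by start: Zumba 60, Dance Fusion, Kettlebell Blast, Boxing Circuit, Dance Power, Yoga 45, Yoga Intro.
Dance Fusion starts before Zumba 60 ends → Zumba 60 and Dance Fusion overlap.
Kettlebell Blast starts after Zumba 60 ends — done with Zumba 60.
Kettlebell Blast starts exactly when Dance Fusion ends (back-to-back, no overlap) — done with Dance Fusion.
Boxing Circuit starts after Kettlebell Blast ends — done with Kettlebell Blast.
Dance Power starts before Boxing Circuit ends → Boxing Circuit and Dance Power overlap.
Yoga 45 starts exactly when Boxing Circuit ends (back-to-back, no overlap) — done with Boxing Circuit.
Yoga 45 starts after Dance Power ends — done with Dance Power.
Yoga Intro starts before Yoga 45 ends → Yoga 45 and Yoga Intro overlap.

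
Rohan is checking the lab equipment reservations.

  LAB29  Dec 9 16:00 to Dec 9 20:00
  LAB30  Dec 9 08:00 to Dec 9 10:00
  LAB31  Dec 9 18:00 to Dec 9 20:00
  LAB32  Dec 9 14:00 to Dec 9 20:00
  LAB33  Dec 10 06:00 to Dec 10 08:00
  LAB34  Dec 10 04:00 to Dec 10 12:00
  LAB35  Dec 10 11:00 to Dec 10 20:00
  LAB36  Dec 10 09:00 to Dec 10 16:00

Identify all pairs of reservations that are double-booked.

LAB29 & LAB31, LAB29 & LAB32, LAB31 & LAB32, LAB33 & LAB34, LAB34 & LAB35, LAB34 & LAB36, LAB35 & LAB36

Two intervals overlap when each starts before the other ends.
Sorted by start: LAB30, LAB32, LAB29, LAB31, LAB34, LAB33, LAB36, LAB35.
LAB32 starts after LAB30 ends — done with LAB30.
LAB29 starts before LAB32 ends → LAB32 and LAB29 overlap.
LAB31 starts before LAB32 ends → LAB32 and LAB31 overlap.
LAB34 starts after LAB32 ends — done with LAB32.
LAB31 starts before LAB29 ends → LAB29 and LAB31 overlap.
LAB34 starts after LAB29 ends — done with LAB29.
LAB34 starts after LAB31 ends — done with LAB31.
LAB33 starts before LAB34 ends → LAB34 and LAB33 overlap.
LAB36 starts before LAB34 ends → LAB34 and LAB36 overlap.
LAB35 starts before LAB34 ends → LAB34 and LAB35 overlap.
LAB36 starts after LAB33 ends — done with LAB33.
LAB35 starts before LAB36 ends → LAB36 and LAB35 overlap.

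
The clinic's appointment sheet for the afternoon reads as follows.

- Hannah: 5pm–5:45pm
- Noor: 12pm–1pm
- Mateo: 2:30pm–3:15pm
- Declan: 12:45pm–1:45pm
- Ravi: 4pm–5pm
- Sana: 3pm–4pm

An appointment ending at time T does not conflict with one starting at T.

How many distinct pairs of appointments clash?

Sorted by start: Noor, Declan, Mateo, Sana, Ravi, Hannah.
Declan starts before Noor ends → Noor and Declan overlap.
Mateo starts after Noor ends — done with Noor.
Mateo starts after Declan ends — done with Declan.
Sana starts before Mateo ends → Mateo and Sana overlap.
Ravi starts after Mateo ends — done with Mateo.
Ravi starts exactly when Sana ends (back-to-back, no overlap) — done with Sana.
Hannah starts exactly when Ravi ends (back-to-back, no overlap).
Overlapping pairs: Declan & Noor, Mateo & Sana — 2 in total.

2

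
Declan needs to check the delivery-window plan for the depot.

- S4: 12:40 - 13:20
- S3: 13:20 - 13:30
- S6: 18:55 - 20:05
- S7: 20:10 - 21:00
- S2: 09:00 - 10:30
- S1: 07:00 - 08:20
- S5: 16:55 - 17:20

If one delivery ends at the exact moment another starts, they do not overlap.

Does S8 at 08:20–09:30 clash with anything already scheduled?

S1: ends 08:20 at or before S8 starts 08:20 → clear.
S2: starts 09:00 before S8 ends 09:30, and ends 10:30 after S8 starts 08:20 → overlap.
S4: starts 12:40 at or after S8 ends 09:30 → clear.
S3: starts 13:20 at or after S8 ends 09:30 → clear.
S5: starts 16:55 at or after S8 ends 09:30 → clear.
S6: starts 18:55 at or after S8 ends 09:30 → clear.
S7: starts 20:10 at or after S8 ends 09:30 → clear.
S8 overlaps S2.

Yes — it overlaps S2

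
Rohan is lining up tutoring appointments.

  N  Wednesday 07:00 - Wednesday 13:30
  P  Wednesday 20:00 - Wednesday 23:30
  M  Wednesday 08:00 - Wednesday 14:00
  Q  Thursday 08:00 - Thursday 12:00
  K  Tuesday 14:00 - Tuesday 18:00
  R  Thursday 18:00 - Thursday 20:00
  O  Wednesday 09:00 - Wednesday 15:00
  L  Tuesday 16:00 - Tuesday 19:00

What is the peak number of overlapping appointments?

3

Sweep the timeline, counting +1 at each start and −1 at each end (ends before starts at a tie):
Tuesday 14:00 start K → 1
Tuesday 16:00 start L → 2
Tuesday 18:00 end K → 1
Tuesday 19:00 end L → 0
Wednesday 07:00 start N → 1
Wednesday 08:00 start M → 2
Wednesday 09:00 start O → 3
Wednesday 13:30 end N → 2
Wednesday 14:00 end M → 1
Wednesday 15:00 end O → 0
Wednesday 20:00 start P → 1
Wednesday 23:30 end P → 0
Thursday 08:00 start Q → 1
Thursday 12:00 end Q → 0
Thursday 18:00 start R → 1
Thursday 20:00 end R → 0
Peak is 3, at Wednesday 09:00 (M, N, O).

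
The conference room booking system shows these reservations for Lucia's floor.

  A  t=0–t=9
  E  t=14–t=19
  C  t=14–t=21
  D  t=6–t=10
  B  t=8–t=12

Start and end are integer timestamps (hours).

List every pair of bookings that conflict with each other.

A & B, A & D, B & D, C & E

Sorted by start: A, D, B, C, E.
D starts before A ends → A and D overlap.
B starts before A ends → A and B overlap.
C starts after A ends; A is clear from here.
B starts before D ends → D and B overlap.
C starts after D ends; D is clear from here.
C starts after B ends; B is clear from here.
E starts before C ends → C and E overlap.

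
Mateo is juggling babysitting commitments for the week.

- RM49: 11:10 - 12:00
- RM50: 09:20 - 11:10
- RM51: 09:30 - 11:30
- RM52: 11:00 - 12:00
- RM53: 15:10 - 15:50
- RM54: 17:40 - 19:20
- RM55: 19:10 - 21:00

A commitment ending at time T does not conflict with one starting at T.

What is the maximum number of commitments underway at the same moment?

3

Walk through starts and ends in time order (an end at T is processed before a start at T):
09:20 start RM50 → 1
09:30 start RM51 → 2
11:00 start RM52 → 3
11:10 end RM50 → 2
11:10 start RM49 → 3
11:30 end RM51 → 2
12:00 end RM49 → 1
12:00 end RM52 → 0
15:10 start RM53 → 1
15:50 end RM53 → 0
17:40 start RM54 → 1
19:10 start RM55 → 2
19:20 end RM54 → 1
21:00 end RM55 → 0
Peak is 3, at 11:00 (RM50, RM51, RM52).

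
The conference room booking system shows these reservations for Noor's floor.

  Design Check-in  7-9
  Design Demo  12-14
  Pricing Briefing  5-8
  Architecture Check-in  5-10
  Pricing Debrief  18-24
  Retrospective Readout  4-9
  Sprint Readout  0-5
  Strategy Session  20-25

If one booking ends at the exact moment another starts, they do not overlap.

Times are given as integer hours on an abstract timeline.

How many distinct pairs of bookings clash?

8

Sorted by start: Sprint Readout, Retrospective Readout, Architecture Check-in, Pricing Briefing, Design Check-in, Design Demo, Pricing Debrief, Strategy Session.
Retrospective Readout starts before Sprint Readout ends → Sprint Readout and Retrospective Readout overlap.
Architecture Check-in starts exactly when Sprint Readout ends (back-to-back, no overlap), so Sprint Readout has no further overlaps.
Architecture Check-in starts before Retrospective Readout ends → Retrospective Readout and Architecture Check-in overlap.
Pricing Briefing starts before Retrospective Readout ends → Retrospective Readout and Pricing Briefing overlap.
Design Check-in starts before Retrospective Readout ends → Retrospective Readout and Design Check-in overlap.
Design Demo starts after Retrospective Readout ends, so Retrospective Readout has no further overlaps.
Pricing Briefing starts before Architecture Check-in ends → Architecture Check-in and Pricing Briefing overlap.
Design Check-in starts before Architecture Check-in ends → Architecture Check-in and Design Check-in overlap.
Design Demo starts after Architecture Check-in ends, so Architecture Check-in has no further overlaps.
Design Check-in starts before Pricing Briefing ends → Pricing Briefing and Design Check-in overlap.
Design Demo starts after Pricing Briefing ends, so Pricing Briefing has no further overlaps.
Design Demo starts after Design Check-in ends, so Design Check-in has no further overlaps.
Pricing Debrief starts after Design Demo ends, so Design Demo has no further overlaps.
Strategy Session starts before Pricing Debrief ends → Pricing Debrief and Strategy Session overlap.
Overlapping pairs: Architecture Check-in & Design Check-in, Architecture Check-in & Pricing Briefing, Architecture Check-in & Retrospective Readout, Design Check-in & Pricing Briefing, Design Check-in & Retrospective Readout, Pricing Briefing & Retrospective Readout, Pricing Debrief & Strategy Session, Retrospective Readout & Sprint Readout — 8 in total.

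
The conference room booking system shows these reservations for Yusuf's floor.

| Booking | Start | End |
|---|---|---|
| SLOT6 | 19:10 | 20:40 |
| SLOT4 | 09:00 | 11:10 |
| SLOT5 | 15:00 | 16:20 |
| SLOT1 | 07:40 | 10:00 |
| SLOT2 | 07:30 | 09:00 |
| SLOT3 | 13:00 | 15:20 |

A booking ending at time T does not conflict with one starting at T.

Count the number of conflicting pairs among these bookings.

Sorted by start: SLOT2, SLOT1, SLOT4, SLOT3, SLOT5, SLOT6.
SLOT1 starts before SLOT2 ends → SLOT2 and SLOT1 overlap.
SLOT4 starts exactly when SLOT2 ends (back-to-back, no overlap); SLOT2 is clear from here.
SLOT4 starts before SLOT1 ends → SLOT1 and SLOT4 overlap.
SLOT3 starts after SLOT1 ends; SLOT1 is clear from here.
SLOT3 starts after SLOT4 ends; SLOT4 is clear from here.
SLOT5 starts before SLOT3 ends → SLOT3 and SLOT5 overlap.
SLOT6 starts after SLOT3 ends.
SLOT6 starts after SLOT5 ends.
Overlapping pairs: SLOT1 & SLOT2, SLOT1 & SLOT4, SLOT3 & SLOT5 — 3 in total.

3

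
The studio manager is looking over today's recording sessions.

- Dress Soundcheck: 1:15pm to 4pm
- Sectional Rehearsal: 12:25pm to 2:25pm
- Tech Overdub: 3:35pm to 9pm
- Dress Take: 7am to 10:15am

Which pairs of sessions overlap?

Sorted by start: Dress Take, Sectional Rehearsal, Dress Soundcheck, Tech Overdub.
Sectional Rehearsal starts after Dress Take ends; Dress Take is clear from here.
Dress Soundcheck starts before Sectional Rehearsal ends → Sectional Rehearsal and Dress Soundcheck overlap.
Tech Overdub starts after Sectional Rehearsal ends.
Tech Overdub starts before Dress Soundcheck ends → Dress Soundcheck and Tech Overdub overlap.

Dress Soundcheck & Sectional Rehearsal, Dress Soundcheck & Tech Overdub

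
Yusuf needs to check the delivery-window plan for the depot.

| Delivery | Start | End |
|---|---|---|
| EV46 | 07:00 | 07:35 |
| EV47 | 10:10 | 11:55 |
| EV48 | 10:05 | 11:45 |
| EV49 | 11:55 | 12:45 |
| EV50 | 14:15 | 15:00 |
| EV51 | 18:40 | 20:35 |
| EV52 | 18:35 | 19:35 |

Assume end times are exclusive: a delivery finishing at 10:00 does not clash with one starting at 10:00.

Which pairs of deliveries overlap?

Sorted by start: EV46, EV48, EV47, EV49, EV50, EV52, EV51.
EV48 starts after EV46 ends; EV46 is clear from here.
EV47 starts before EV48 ends → EV48 and EV47 overlap.
EV49 starts after EV48 ends; EV48 is clear from here.
EV49 starts exactly when EV47 ends (back-to-back, no overlap); EV47 is clear from here.
EV50 starts after EV49 ends; EV49 is clear from here.
EV52 starts after EV50 ends; EV50 is clear from here.
EV51 starts before EV52 ends → EV52 and EV51 overlap.

EV47 & EV48, EV51 & EV52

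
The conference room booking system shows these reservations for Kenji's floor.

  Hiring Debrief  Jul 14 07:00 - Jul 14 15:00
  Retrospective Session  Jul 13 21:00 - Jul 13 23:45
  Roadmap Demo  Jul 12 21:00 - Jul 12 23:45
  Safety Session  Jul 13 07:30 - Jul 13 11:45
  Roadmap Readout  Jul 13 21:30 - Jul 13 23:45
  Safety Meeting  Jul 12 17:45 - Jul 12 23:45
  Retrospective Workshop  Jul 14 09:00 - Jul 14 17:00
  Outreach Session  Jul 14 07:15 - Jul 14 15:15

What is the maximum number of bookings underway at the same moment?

3

Sort all start/end points and keep a running count:
Jul 12 17:45 start Safety Meeting → 1
Jul 12 21:00 start Roadmap Demo → 2
Jul 12 23:45 end Roadmap Demo → 1
Jul 12 23:45 end Safety Meeting → 0
Jul 13 07:30 start Safety Session → 1
Jul 13 11:45 end Safety Session → 0
Jul 13 21:00 start Retrospective Session → 1
Jul 13 21:30 start Roadmap Readout → 2
Jul 13 23:45 end Retrospective Session → 1
Jul 13 23:45 end Roadmap Readout → 0
Jul 14 07:00 start Hiring Debrief → 1
Jul 14 07:15 start Outreach Session → 2
Jul 14 09:00 start Retrospective Workshop → 3
Jul 14 15:00 end Hiring Debrief → 2
Jul 14 15:15 end Outreach Session → 1
Jul 14 17:00 end Retrospective Workshop → 0
Peak is 3, at Jul 14 09:00 (Hiring Debrief, Outreach Session, Retrospective Workshop).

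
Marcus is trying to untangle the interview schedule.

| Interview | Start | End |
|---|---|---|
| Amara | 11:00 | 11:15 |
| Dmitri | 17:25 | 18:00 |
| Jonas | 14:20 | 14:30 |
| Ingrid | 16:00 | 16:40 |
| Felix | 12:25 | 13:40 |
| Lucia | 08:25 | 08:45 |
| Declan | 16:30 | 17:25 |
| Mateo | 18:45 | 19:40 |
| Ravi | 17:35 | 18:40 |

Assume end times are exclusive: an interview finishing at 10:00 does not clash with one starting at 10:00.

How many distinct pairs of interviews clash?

Two intervals overlap when each starts before the other ends.
Sorted by start: Lucia, Amara, Felix, Jonas, Ingrid, Declan, Dmitri, Ravi, Mateo.
Amara starts after Lucia ends; Lucia is clear from here.
Felix starts after Amara ends; Amara is clear from here.
Jonas starts after Felix ends; Felix is clear from here.
Ingrid starts after Jonas ends; Jonas is clear from here.
Declan starts before Ingrid ends → Ingrid and Declan overlap.
Dmitri starts after Ingrid ends; Ingrid is clear from here.
Dmitri starts exactly when Declan ends (back-to-back, no overlap); Declan is clear from here.
Ravi starts before Dmitri ends → Dmitri and Ravi overlap.
Mateo starts after Dmitri ends.
Mateo starts after Ravi ends.
Overlapping pairs: Declan & Ingrid, Dmitri & Ravi — 2 in total.

2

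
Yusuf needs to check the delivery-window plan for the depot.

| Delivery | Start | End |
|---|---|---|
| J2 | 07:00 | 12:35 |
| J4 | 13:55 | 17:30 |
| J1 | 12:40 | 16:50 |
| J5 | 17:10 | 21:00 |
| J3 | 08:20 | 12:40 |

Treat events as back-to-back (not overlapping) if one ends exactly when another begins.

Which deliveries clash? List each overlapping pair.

Sorted by start: J2, J3, J1, J4, J5.
J3 starts before J2 ends → J2 and J3 overlap.
J1 starts after J2 ends, so J2 has no further overlaps.
J1 starts exactly when J3 ends (back-to-back, no overlap), so J3 has no further overlaps.
J4 starts before J1 ends → J1 and J4 overlap.
J5 starts after J1 ends.
J5 starts before J4 ends → J4 and J5 overlap.

J1 & J4, J2 & J3, J4 & J5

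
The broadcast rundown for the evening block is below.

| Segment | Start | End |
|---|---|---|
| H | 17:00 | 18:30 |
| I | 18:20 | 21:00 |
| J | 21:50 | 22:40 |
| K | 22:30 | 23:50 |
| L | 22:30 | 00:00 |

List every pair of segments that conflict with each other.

Check each pair: they overlap iff neither finishes before the other starts.
Sorted by start: H, I, J, K, L.
I starts before H ends → H and I overlap.
J starts after H ends, so nothing later overlaps H either.
J starts after I ends, so nothing later overlaps I either.
K starts before J ends → J and K overlap.
L starts before J ends → J and L overlap.
L starts before K ends → K and L overlap.

H & I, J & K, J & L, K & L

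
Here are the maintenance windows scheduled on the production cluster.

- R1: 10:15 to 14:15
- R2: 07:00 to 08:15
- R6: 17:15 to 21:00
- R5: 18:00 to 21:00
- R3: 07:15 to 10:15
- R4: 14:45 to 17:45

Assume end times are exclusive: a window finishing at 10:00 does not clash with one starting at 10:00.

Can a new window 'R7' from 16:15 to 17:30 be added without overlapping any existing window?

R2: ends 08:15 at or before R7 starts 16:15 → clear.
R3: ends 10:15 at or before R7 starts 16:15 → clear.
R1: ends 14:15 at or before R7 starts 16:15 → clear.
R4: starts 14:45 before R7 ends 17:30, and ends 17:45 after R7 starts 16:15 → overlap.
R6: starts 17:15 before R7 ends 17:30, and ends 21:00 after R7 starts 16:15 → overlap.
R5: starts 18:00 at or after R7 ends 17:30 → clear.
R7 overlaps R4, R6.

No — it overlaps R4, R6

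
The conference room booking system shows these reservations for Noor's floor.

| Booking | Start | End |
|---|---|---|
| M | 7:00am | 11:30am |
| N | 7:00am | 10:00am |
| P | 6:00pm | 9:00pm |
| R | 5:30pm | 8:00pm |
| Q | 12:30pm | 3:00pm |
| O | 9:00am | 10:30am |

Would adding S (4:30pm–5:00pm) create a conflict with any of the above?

M: ends 11:30am at or before S starts 4:30pm → clear.
N: ends 10:00am at or before S starts 4:30pm → clear.
O: ends 10:30am at or before S starts 4:30pm → clear.
Q: ends 3:00pm at or before S starts 4:30pm → clear.
R: starts 5:30pm at or after S ends 5:00pm → clear.
P: starts 6:00pm at or after S ends 5:00pm → clear.

No — it doesn't clash with anything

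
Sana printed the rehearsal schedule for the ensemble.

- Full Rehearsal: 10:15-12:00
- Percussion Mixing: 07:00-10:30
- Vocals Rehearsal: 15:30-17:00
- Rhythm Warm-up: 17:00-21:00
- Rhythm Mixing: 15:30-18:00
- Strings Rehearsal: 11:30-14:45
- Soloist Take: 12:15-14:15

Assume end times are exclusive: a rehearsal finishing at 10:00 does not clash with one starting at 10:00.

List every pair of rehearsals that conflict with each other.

Check each pair: they overlap iff neither finishes before the other starts.
Sorted by start: Percussion Mixing, Full Rehearsal, Strings Rehearsal, Soloist Take, Rhythm Mixing, Vocals Rehearsal, Rhythm Warm-up.
Full Rehearsal starts before Percussion Mixing ends → Percussion Mixing and Full Rehearsal overlap.
Strings Rehearsal starts after Percussion Mixing ends; Percussion Mixing is clear from here.
Strings Rehearsal starts before Full Rehearsal ends → Full Rehearsal and Strings Rehearsal overlap.
Soloist Take starts after Full Rehearsal ends; Full Rehearsal is clear from here.
Soloist Take starts before Strings Rehearsal ends → Strings Rehearsal and Soloist Take overlap.
Rhythm Mixing starts after Strings Rehearsal ends; Strings Rehearsal is clear from here.
Rhythm Mixing starts after Soloist Take ends; Soloist Take is clear from here.
Vocals Rehearsal starts before Rhythm Mixing ends → Rhythm Mixing and Vocals Rehearsal overlap.
Rhythm Warm-up starts before Rhythm Mixing ends → Rhythm Mixing and Rhythm Warm-up overlap.
Rhythm Warm-up starts exactly when Vocals Rehearsal ends (back-to-back, no overlap).

Full Rehearsal & Percussion Mixing, Full Rehearsal & Strings Rehearsal, Rhythm Mixing & Rhythm Warm-up, Rhythm Mixing & Vocals Rehearsal, Soloist Take & Strings Rehearsal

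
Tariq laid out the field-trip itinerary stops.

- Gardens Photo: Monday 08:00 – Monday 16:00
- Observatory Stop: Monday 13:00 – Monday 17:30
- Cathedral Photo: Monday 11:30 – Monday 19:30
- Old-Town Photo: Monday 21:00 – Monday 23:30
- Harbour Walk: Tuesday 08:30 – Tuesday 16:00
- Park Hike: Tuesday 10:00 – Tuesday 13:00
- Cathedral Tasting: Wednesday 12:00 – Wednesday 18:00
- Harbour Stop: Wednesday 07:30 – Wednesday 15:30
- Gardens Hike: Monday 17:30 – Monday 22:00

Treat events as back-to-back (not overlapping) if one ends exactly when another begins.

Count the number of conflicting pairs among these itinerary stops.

7

Sorted by start: Gardens Photo, Cathedral Photo, Observatory Stop, Gardens Hike, Old-Town Photo, Harbour Walk, Park Hike, Harbour Stop, Cathedral Tasting.
Cathedral Photo starts before Gardens Photo ends → Gardens Photo and Cathedral Photo overlap.
Observatory Stop starts before Gardens Photo ends → Gardens Photo and Observatory Stop overlap.
Gardens Hike starts after Gardens Photo ends; Gardens Photo is clear from here.
Observatory Stop starts before Cathedral Photo ends → Cathedral Photo and Observatory Stop overlap.
Gardens Hike starts before Cathedral Photo ends → Cathedral Photo and Gardens Hike overlap.
Old-Town Photo starts after Cathedral Photo ends; Cathedral Photo is clear from here.
Gardens Hike starts exactly when Observatory Stop ends (back-to-back, no overlap); Observatory Stop is clear from here.
Old-Town Photo starts before Gardens Hike ends → Gardens Hike and Old-Town Photo overlap.
Harbour Walk starts after Gardens Hike ends; Gardens Hike is clear from here.
Harbour Walk starts after Old-Town Photo ends; Old-Town Photo is clear from here.
Park Hike starts before Harbour Walk ends → Harbour Walk and Park Hike overlap.
Harbour Stop starts after Harbour Walk ends; Harbour Walk is clear from here.
Harbour Stop starts after Park Hike ends; Park Hike is clear from here.
Cathedral Tasting starts before Harbour Stop ends → Harbour Stop and Cathedral Tasting overlap.
Overlapping pairs: Cathedral Photo & Gardens Hike, Cathedral Photo & Gardens Photo, Cathedral Photo & Observatory Stop, Cathedral Tasting & Harbour Stop, Gardens Hike & Old-Town Photo, Gardens Photo & Observatory Stop, Harbour Walk & Park Hike — 7 in total.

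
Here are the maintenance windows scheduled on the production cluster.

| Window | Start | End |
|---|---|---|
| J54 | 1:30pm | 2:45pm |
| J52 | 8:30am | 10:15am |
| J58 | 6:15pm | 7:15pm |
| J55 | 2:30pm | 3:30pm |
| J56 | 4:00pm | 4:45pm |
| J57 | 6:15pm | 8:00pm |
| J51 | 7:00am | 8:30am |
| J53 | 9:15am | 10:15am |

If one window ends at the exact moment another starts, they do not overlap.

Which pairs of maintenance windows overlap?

J52 & J53, J54 & J55, J57 & J58

Sorted by start: J51, J52, J53, J54, J55, J56, J57, J58.
J52 starts exactly when J51 ends (back-to-back, no overlap), so nothing later overlaps J51 either.
J53 starts before J52 ends → J52 and J53 overlap.
J54 starts after J52 ends, so nothing later overlaps J52 either.
J54 starts after J53 ends, so nothing later overlaps J53 either.
J55 starts before J54 ends → J54 and J55 overlap.
J56 starts after J54 ends, so nothing later overlaps J54 either.
J56 starts after J55 ends, so nothing later overlaps J55 either.
J57 starts after J56 ends, so nothing later overlaps J56 either.
J58 starts before J57 ends → J57 and J58 overlap.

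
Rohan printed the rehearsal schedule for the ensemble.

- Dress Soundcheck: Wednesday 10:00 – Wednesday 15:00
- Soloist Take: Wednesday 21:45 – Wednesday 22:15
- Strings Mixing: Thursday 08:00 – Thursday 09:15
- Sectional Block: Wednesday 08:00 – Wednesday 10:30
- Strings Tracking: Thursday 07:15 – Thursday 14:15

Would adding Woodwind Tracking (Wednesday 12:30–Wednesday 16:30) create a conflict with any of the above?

Yes — it overlaps Dress Soundcheck

Sectional Block: ends Wednesday 10:30 at or before Woodwind Tracking starts Wednesday 12:30 → clear.
Dress Soundcheck: starts Wednesday 10:00 before Woodwind Tracking ends Wednesday 16:30, and ends Wednesday 15:00 after Woodwind Tracking starts Wednesday 12:30 → overlap.
Soloist Take: starts Wednesday 21:45 at or after Woodwind Tracking ends Wednesday 16:30 → clear.
Strings Tracking: starts Thursday 07:15 at or after Woodwind Tracking ends Wednesday 16:30 → clear.
Strings Mixing: starts Thursday 08:00 at or after Woodwind Tracking ends Wednesday 16:30 → clear.
Woodwind Tracking overlaps Dress Soundcheck.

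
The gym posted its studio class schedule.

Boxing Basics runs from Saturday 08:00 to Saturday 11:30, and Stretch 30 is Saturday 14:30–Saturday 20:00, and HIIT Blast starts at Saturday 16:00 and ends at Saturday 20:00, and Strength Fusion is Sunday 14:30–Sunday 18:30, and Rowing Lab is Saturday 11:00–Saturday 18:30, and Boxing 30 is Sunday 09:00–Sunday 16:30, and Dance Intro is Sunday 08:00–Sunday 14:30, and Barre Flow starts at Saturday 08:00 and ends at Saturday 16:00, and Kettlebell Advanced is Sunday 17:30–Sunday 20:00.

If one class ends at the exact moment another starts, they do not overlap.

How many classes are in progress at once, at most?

Sort all start/end points and keep a running count:
Saturday 08:00 start Barre Flow → 1
Saturday 08:00 start Boxing Basics → 2
Saturday 11:00 start Rowing Lab → 3
Saturday 11:30 end Boxing Basics → 2
Saturday 14:30 start Stretch 30 → 3
Saturday 16:00 end Barre Flow → 2
Saturday 16:00 start HIIT Blast → 3
Saturday 18:30 end Rowing Lab → 2
Saturday 20:00 end HIIT Blast → 1
Saturday 20:00 end Stretch 30 → 0
Sunday 08:00 start Dance Intro → 1
Sunday 09:00 start Boxing 30 → 2
Sunday 14:30 end Dance Intro → 1
Sunday 14:30 start Strength Fusion → 2
Sunday 16:30 end Boxing 30 → 1
Sunday 17:30 start Kettlebell Advanced → 2
Sunday 18:30 end Strength Fusion → 1
Sunday 20:00 end Kettlebell Advanced → 0
Peak is 3, at Saturday 11:00 (Barre Flow, Boxing Basics, Rowing Lab).

3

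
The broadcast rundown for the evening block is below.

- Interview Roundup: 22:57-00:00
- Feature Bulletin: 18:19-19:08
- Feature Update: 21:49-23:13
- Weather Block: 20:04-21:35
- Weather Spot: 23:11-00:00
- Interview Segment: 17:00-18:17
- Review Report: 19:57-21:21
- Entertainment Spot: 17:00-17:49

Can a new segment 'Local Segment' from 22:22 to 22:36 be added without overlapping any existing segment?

Entertainment Spot: ends 17:49 at or before Local Segment starts 22:22 → clear.
Interview Segment: ends 18:17 at or before Local Segment starts 22:22 → clear.
Feature Bulletin: ends 19:08 at or before Local Segment starts 22:22 → clear.
Review Report: ends 21:21 at or before Local Segment starts 22:22 → clear.
Weather Block: ends 21:35 at or before Local Segment starts 22:22 → clear.
Feature Update: starts 21:49 before Local Segment ends 22:36, and ends 23:13 after Local Segment starts 22:22 → overlap.
Interview Roundup: starts 22:57 at or after Local Segment ends 22:36 → clear.
Weather Spot: starts 23:11 at or after Local Segment ends 22:36 → clear.
Local Segment overlaps Feature Update.

No — it overlaps Feature Update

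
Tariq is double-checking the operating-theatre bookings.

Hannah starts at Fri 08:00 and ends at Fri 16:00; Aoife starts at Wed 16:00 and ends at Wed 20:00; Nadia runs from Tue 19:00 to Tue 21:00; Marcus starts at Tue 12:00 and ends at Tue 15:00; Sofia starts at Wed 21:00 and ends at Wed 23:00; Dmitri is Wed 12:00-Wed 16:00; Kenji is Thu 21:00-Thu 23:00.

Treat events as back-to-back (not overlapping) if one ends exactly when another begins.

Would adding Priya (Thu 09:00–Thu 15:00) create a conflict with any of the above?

No — it doesn't clash with anything

Marcus: ends Tue 15:00 at or before Priya starts Thu 09:00 → clear.
Nadia: ends Tue 21:00 at or before Priya starts Thu 09:00 → clear.
Dmitri: ends Wed 16:00 at or before Priya starts Thu 09:00 → clear.
Aoife: ends Wed 20:00 at or before Priya starts Thu 09:00 → clear.
Sofia: ends Wed 23:00 at or before Priya starts Thu 09:00 → clear.
Kenji: starts Thu 21:00 at or after Priya ends Thu 15:00 → clear.
Hannah: starts Fri 08:00 at or after Priya ends Thu 15:00 → clear.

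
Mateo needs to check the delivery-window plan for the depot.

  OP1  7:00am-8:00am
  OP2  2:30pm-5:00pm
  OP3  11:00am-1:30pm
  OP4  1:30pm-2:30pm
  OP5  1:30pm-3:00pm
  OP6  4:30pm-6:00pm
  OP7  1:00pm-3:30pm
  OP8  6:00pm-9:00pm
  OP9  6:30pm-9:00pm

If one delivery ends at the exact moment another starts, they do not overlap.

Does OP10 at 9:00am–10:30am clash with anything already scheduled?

No — it doesn't clash with anything

OP1: ends 8:00am at or before OP10 starts 9:00am → clear.
OP3: starts 11:00am at or after OP10 ends 10:30am → clear.
OP7: starts 1:00pm at or after OP10 ends 10:30am → clear.
OP4: starts 1:30pm at or after OP10 ends 10:30am → clear.
OP5: starts 1:30pm at or after OP10 ends 10:30am → clear.
OP2: starts 2:30pm at or after OP10 ends 10:30am → clear.
OP6: starts 4:30pm at or after OP10 ends 10:30am → clear.
OP8: starts 6:00pm at or after OP10 ends 10:30am → clear.
OP9: starts 6:30pm at or after OP10 ends 10:30am → clear.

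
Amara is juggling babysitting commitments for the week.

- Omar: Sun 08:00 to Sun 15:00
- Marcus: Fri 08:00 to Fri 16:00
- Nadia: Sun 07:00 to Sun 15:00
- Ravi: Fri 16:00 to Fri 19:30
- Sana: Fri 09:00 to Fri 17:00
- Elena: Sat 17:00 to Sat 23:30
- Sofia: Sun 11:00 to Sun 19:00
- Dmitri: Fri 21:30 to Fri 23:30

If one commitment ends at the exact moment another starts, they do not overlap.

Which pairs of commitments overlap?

Marcus & Sana, Nadia & Omar, Nadia & Sofia, Omar & Sofia, Ravi & Sana

Sorted by start: Marcus, Sana, Ravi, Dmitri, Elena, Nadia, Omar, Sofia.
Sana starts before Marcus ends → Marcus and Sana overlap.
Ravi starts exactly when Marcus ends (back-to-back, no overlap); Marcus is clear from here.
Ravi starts before Sana ends → Sana and Ravi overlap.
Dmitri starts after Sana ends; Sana is clear from here.
Dmitri starts after Ravi ends; Ravi is clear from here.
Elena starts after Dmitri ends; Dmitri is clear from here.
Nadia starts after Elena ends; Elena is clear from here.
Omar starts before Nadia ends → Nadia and Omar overlap.
Sofia starts before Nadia ends → Nadia and Sofia overlap.
Sofia starts before Omar ends → Omar and Sofia overlap.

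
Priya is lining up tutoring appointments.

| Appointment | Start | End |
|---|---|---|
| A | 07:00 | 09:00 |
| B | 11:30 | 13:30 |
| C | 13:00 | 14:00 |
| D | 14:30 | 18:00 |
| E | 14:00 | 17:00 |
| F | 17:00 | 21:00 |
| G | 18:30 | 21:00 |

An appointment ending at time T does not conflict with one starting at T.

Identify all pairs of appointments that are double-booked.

B & C, D & E, D & F, F & G

Sorted by start: A, B, C, E, D, F, G.
B starts after A ends — done with A.
C starts before B ends → B and C overlap.
E starts after B ends — done with B.
E starts exactly when C ends (back-to-back, no overlap) — done with C.
D starts before E ends → E and D overlap.
F starts exactly when E ends (back-to-back, no overlap) — done with E.
F starts before D ends → D and F overlap.
G starts after D ends.
G starts before F ends → F and G overlap.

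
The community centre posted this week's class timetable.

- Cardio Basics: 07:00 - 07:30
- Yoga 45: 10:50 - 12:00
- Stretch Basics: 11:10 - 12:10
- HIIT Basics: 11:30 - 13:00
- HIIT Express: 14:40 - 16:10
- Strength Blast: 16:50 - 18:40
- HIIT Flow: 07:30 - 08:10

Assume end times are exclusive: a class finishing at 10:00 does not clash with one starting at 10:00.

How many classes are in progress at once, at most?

Walk through starts and ends in time order (an end at T is processed before a start at T):
07:00 start Cardio Basics → 1
07:30 end Cardio Basics → 0
07:30 start HIIT Flow → 1
08:10 end HIIT Flow → 0
10:50 start Yoga 45 → 1
11:10 start Stretch Basics → 2
11:30 start HIIT Basics → 3
12:00 end Yoga 45 → 2
12:10 end Stretch Basics → 1
13:00 end HIIT Basics → 0
14:40 start HIIT Express → 1
16:10 end HIIT Express → 0
16:50 start Strength Blast → 1
18:40 end Strength Blast → 0
Peak is 3, at 11:30 (HIIT Basics, Stretch Basics, Yoga 45).

3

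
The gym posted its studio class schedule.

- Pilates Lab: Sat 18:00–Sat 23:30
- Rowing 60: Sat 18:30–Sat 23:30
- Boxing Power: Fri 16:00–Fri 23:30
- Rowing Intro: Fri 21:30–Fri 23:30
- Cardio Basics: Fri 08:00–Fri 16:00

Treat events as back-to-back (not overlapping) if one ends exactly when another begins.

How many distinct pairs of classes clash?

2

Sorted by start: Cardio Basics, Boxing Power, Rowing Intro, Pilates Lab, Rowing 60.
Boxing Power starts exactly when Cardio Basics ends (back-to-back, no overlap), so nothing later overlaps Cardio Basics either.
Rowing Intro starts before Boxing Power ends → Boxing Power and Rowing Intro overlap.
Pilates Lab starts after Boxing Power ends, so nothing later overlaps Boxing Power either.
Pilates Lab starts after Rowing Intro ends, so nothing later overlaps Rowing Intro either.
Rowing 60 starts before Pilates Lab ends → Pilates Lab and Rowing 60 overlap.
Overlapping pairs: Boxing Power & Rowing Intro, Pilates Lab & Rowing 60 — 2 in total.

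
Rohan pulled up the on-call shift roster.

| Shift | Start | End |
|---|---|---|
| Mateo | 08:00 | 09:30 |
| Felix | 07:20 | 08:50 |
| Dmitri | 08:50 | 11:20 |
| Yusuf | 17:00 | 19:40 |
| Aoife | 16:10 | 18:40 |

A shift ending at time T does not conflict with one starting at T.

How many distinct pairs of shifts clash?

3

Sorted by start: Felix, Mateo, Dmitri, Aoife, Yusuf.
Mateo starts before Felix ends → Felix and Mateo overlap.
Dmitri starts exactly when Felix ends (back-to-back, no overlap) — done with Felix.
Dmitri starts before Mateo ends → Mateo and Dmitri overlap.
Aoife starts after Mateo ends — done with Mateo.
Aoife starts after Dmitri ends — done with Dmitri.
Yusuf starts before Aoife ends → Aoife and Yusuf overlap.
Overlapping pairs: Aoife & Yusuf, Dmitri & Mateo, Felix & Mateo — 3 in total.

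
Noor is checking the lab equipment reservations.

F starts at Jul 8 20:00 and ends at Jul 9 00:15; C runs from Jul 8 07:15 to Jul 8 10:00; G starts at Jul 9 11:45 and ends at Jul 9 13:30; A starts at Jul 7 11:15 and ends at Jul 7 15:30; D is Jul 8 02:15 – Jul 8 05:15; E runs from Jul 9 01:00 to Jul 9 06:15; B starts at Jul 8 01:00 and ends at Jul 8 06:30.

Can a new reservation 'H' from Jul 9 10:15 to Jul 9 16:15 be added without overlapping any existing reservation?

A: ends Jul 7 15:30 at or before H starts Jul 9 10:15 → clear.
B: ends Jul 8 06:30 at or before H starts Jul 9 10:15 → clear.
D: ends Jul 8 05:15 at or before H starts Jul 9 10:15 → clear.
C: ends Jul 8 10:00 at or before H starts Jul 9 10:15 → clear.
F: ends Jul 9 00:15 at or before H starts Jul 9 10:15 → clear.
E: ends Jul 9 06:15 at or before H starts Jul 9 10:15 → clear.
G: starts Jul 9 11:45 before H ends Jul 9 16:15, and ends Jul 9 13:30 after H starts Jul 9 10:15 → overlap.
H overlaps G.

No — it overlaps G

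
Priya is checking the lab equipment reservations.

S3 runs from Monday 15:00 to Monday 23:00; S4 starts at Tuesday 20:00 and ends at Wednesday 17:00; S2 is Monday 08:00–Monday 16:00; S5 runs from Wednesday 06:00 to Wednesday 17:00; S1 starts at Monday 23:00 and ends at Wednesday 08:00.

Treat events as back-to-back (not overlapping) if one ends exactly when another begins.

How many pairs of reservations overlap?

4

Two intervals overlap when each starts before the other ends.
Sorted by start: S2, S3, S1, S4, S5.
S3 starts before S2 ends → S2 and S3 overlap.
S1 starts after S2 ends; S2 is clear from here.
S1 starts exactly when S3 ends (back-to-back, no overlap); S3 is clear from here.
S4 starts before S1 ends → S1 and S4 overlap.
S5 starts before S1 ends → S1 and S5 overlap.
S5 starts before S4 ends → S4 and S5 overlap.
Overlapping pairs: S1 & S4, S1 & S5, S2 & S3, S4 & S5 — 4 in total.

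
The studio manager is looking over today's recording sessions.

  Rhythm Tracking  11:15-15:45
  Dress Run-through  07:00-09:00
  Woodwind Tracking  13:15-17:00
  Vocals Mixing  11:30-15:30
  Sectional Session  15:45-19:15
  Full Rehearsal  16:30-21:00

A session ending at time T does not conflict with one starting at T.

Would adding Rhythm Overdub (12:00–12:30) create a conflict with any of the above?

Yes — it overlaps Rhythm Tracking, Vocals Mixing

Dress Run-through: ends 09:00 at or before Rhythm Overdub starts 12:00 → clear.
Rhythm Tracking: starts 11:15 before Rhythm Overdub ends 12:30, and ends 15:45 after Rhythm Overdub starts 12:00 → overlap.
Vocals Mixing: starts 11:30 before Rhythm Overdub ends 12:30, and ends 15:30 after Rhythm Overdub starts 12:00 → overlap.
Woodwind Tracking: starts 13:15 at or after Rhythm Overdub ends 12:30 → clear.
Sectional Session: starts 15:45 at or after Rhythm Overdub ends 12:30 → clear.
Full Rehearsal: starts 16:30 at or after Rhythm Overdub ends 12:30 → clear.
Rhythm Overdub overlaps Rhythm Tracking, Vocals Mixing.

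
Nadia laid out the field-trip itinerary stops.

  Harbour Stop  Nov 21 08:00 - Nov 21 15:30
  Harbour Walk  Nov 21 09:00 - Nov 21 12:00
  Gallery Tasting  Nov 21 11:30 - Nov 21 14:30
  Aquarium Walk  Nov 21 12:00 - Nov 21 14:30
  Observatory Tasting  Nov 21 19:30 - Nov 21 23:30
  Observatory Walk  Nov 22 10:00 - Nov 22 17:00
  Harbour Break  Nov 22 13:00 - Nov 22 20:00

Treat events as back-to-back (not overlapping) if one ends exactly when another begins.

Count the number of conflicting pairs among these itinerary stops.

Check each pair: they overlap iff neither finishes before the other starts.
Sorted by start: Harbour Stop, Harbour Walk, Gallery Tasting, Aquarium Walk, Observatory Tasting, Observatory Walk, Harbour Break.
Harbour Walk starts before Harbour Stop ends → Harbour Stop and Harbour Walk overlap.
Gallery Tasting starts before Harbour Stop ends → Harbour Stop and Gallery Tasting overlap.
Aquarium Walk starts before Harbour Stop ends → Harbour Stop and Aquarium Walk overlap.
Observatory Tasting starts after Harbour Stop ends — done with Harbour Stop.
Gallery Tasting starts before Harbour Walk ends → Harbour Walk and Gallery Tasting overlap.
Aquarium Walk starts exactly when Harbour Walk ends (back-to-back, no overlap) — done with Harbour Walk.
Aquarium Walk starts before Gallery Tasting ends → Gallery Tasting and Aquarium Walk overlap.
Observatory Tasting starts after Gallery Tasting ends — done with Gallery Tasting.
Observatory Tasting starts after Aquarium Walk ends — done with Aquarium Walk.
Observatory Walk starts after Observatory Tasting ends — done with Observatory Tasting.
Harbour Break starts before Observatory Walk ends → Observatory Walk and Harbour Break overlap.
Overlapping pairs: Aquarium Walk & Gallery Tasting, Aquarium Walk & Harbour Stop, Gallery Tasting & Harbour Stop, Gallery Tasting & Harbour Walk, Harbour Break & Observatory Walk, Harbour Stop & Harbour Walk — 6 in total.

6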